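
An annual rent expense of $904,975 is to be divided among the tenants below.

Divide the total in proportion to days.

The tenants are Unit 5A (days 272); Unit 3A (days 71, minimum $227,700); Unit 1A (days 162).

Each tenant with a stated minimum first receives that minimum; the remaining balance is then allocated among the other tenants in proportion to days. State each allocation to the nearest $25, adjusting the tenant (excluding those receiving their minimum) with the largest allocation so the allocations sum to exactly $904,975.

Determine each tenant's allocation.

Fund the minimums — Unit 3A $227,700. Remaining pool $677,275.
Remaining pool split over remaining days 434: Unit 5A 424,467.28 → $424,475; Unit 1A 252,807.72 → $252,800.

Unit 5A: $424,475 · Unit 3A: $227,700 · Unit 1A: $252,800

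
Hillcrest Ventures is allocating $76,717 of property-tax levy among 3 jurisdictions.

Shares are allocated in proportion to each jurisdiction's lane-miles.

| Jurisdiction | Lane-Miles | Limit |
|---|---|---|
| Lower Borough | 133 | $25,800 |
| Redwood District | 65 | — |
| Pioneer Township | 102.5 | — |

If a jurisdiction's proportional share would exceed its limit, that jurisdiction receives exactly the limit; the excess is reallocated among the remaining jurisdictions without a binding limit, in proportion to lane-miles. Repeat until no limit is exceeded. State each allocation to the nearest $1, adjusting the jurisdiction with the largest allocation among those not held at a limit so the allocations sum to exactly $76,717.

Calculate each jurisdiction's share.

Lower Borough: $25,800; Redwood District: $19,759; Pioneer Township: $31,158

Combined lane-miles = 300.5.
Proportional shares (ignoring caps): Lower Borough 33,954.61; Redwood District 16,594.36; Pioneer Township 26,168.03.
Cap binds for Lower Borough ($25,800); balance $50,917 reallocated over remaining lane-miles 167.5.
Shares after redistribution: Redwood District 19,758.84 → $19,759; Pioneer Township 31,158.16 → $31,158.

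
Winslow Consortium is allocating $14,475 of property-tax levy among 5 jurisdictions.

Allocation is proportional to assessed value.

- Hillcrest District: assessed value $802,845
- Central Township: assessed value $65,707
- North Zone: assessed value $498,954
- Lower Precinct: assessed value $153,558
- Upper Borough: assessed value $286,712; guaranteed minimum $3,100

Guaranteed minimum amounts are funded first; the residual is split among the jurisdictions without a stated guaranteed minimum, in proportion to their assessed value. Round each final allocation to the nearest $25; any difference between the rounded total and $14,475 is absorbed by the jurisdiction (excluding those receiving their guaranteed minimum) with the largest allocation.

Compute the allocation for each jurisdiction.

Hillcrest District: $6,000 | Central Township: $500 | North Zone: $3,725 | Lower Precinct: $1,150 | Upper Borough: $3,100

Guaranteed amounts: Upper Borough $3,100. Remaining pool $11,375.
Remaining pool split over remaining assessed value 1,521,064: Hillcrest District 6,003.93 → $6,000; Central Township 491.38 → $500; North Zone 3,731.34 → $3,725; Lower Precinct 1,148.36 → $1,150.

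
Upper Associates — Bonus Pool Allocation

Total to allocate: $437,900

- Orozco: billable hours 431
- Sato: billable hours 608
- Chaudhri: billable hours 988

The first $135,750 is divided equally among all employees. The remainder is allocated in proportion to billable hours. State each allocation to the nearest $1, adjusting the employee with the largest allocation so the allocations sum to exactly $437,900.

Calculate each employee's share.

$135,750 shared equally gives $45,250 per employee.
Remainder $302,150 by billable hours (total 2,027): Orozco 64,246.00 → $64,246; Sato 90,630.09 → $90,630; Chaudhri 147,273.90 → $147,274.
Totals: Orozco $45,250 + $64,246 = $109,496; Sato $45,250 + $90,630 = $135,880; Chaudhri $45,250 + $147,274 = $192,524.

Orozco: $109,496; Sato: $135,880; Chaudhri: $192,524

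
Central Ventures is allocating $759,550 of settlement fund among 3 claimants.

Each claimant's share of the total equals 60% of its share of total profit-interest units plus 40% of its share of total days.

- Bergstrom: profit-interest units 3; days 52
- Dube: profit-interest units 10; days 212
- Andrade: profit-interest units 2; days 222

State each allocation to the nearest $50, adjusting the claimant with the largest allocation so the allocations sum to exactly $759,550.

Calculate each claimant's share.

Profit-interest units total 15; days total 486.
Composite weights (60% profit-interest units + 40% days): Bergstrom 0.1628; Dube 0.5745; Andrade 0.2627.
Raw shares: Bergstrom 123,653.49; Dube 436,350.53; Andrade 199,545.98.
Rounded to nearest $50: Bergstrom $123,650; Dube $436,350; Andrade $199,550. Sum = $759,550.
Rounded total matches; no reconciliation needed.

Bergstrom: $123,650 | Dube: $436,350 | Andrade: $199,550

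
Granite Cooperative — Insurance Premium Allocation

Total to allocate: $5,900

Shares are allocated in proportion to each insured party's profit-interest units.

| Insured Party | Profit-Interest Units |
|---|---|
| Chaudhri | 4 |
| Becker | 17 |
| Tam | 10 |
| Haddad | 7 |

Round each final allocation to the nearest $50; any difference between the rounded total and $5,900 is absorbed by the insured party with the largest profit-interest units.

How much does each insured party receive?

Chaudhri: $600; Becker: $2,650; Tam: $1,550; Haddad: $1,100

Total profit-interest units = 4 + 17 + 10 + 7 = 38.
Raw shares: Chaudhri 621.05; Becker 2,639.47; Tam 1,552.63; Haddad 1,086.84.
Rounded to nearest $50: Chaudhri $600; Becker $2,650; Tam $1,550; Haddad $1,100. Sum = $5,900.
No rounding difference to absorb.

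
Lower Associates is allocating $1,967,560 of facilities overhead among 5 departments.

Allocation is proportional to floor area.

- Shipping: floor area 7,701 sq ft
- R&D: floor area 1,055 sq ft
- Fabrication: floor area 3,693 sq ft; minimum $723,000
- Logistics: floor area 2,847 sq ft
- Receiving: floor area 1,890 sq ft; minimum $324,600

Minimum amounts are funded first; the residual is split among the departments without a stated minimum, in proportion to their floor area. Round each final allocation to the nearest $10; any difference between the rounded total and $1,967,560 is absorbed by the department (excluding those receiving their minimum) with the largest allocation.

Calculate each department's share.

Guaranteed amounts: Fabrication $723,000; Receiving $324,600. Remaining pool $919,960.
Remaining pool split over remaining floor area 11,603: Shipping 610,584.50 → $610,580; R&D 83,647.14 → $83,650; Logistics 225,728.36 → $225,730.

Shipping: $610,580 | R&D: $83,650 | Fabrication: $723,000 | Logistics: $225,730 | Receiving: $324,600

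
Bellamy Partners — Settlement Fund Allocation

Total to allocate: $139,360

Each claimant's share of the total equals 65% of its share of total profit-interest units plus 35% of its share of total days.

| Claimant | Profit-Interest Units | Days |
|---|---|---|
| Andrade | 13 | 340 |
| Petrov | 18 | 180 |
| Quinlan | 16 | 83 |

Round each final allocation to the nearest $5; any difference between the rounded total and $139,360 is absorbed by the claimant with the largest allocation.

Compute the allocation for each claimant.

Totals — profit-interest units 47, days 603.
Composite weights (65% profit-interest units + 35% days): Andrade 0.3771; Petrov 0.3534; Quinlan 0.2695.
Proportional shares: Andrade 52,557.37; Petrov 49,251.74; Quinlan 37,550.88.
Rounded to nearest $5: Andrade $52,555; Petrov $49,250; Quinlan $37,550. Sum = $139,355.
Difference $139,360 − $139,355 = +$5 applied to largest allocation (Andrade): Andrade becomes $52,560.

Andrade: $52,560 · Petrov: $49,250 · Quinlan: $37,550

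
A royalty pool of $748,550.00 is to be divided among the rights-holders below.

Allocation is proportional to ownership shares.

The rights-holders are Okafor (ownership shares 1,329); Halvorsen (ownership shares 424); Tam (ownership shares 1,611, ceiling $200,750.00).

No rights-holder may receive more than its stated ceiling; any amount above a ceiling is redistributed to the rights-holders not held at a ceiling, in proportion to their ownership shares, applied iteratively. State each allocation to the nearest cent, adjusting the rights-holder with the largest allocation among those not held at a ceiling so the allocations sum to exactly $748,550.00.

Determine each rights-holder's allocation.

Okafor: $415,303.02 | Halvorsen: $132,496.98 | Tam: $200,750.00

Sum of ownership shares: 3,364.
Pro-rata shares before constraints: Okafor 295,726.2039; Halvorsen 94,347.5624; Tam 358,476.2337.
Held at cap: Tam ($200,750.00); balance $547,800.00 reallocated over remaining ownership shares 1,753.
Shares after redistribution: Okafor 415,303.0234 → $415,303.02; Halvorsen 132,496.9766 → $132,496.98.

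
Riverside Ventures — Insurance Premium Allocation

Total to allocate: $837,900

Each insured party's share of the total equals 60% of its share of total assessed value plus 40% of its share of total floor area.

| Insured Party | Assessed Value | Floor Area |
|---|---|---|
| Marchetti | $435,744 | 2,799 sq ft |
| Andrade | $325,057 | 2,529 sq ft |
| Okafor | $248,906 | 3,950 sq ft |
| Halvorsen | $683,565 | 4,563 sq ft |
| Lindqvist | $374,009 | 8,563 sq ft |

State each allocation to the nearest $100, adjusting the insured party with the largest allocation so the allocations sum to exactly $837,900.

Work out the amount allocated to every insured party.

Marchetti: $147,800 | Andrade: $116,900 | Okafor: $119,600 | Halvorsen: $234,500 | Lindqvist: $219,100

Assessed value total 2,067,281; floor area total 22,404.
Blended shares (60% assessed value + 40% floor area): Marchetti 0.1764; Andrade 0.1395; Okafor 0.1428; Halvorsen 0.2799; Lindqvist 0.2614.
Raw shares: Marchetti 147,840.71; Andrade 116,883.69; Okafor 119,622.52; Halvorsen 234,497.19; Lindqvist 219,055.89.
Rounded to nearest $100: Marchetti $147,800; Andrade $116,900; Okafor $119,600; Halvorsen $234,500; Lindqvist $219,100. Sum = $837,900.
No rounding difference to absorb.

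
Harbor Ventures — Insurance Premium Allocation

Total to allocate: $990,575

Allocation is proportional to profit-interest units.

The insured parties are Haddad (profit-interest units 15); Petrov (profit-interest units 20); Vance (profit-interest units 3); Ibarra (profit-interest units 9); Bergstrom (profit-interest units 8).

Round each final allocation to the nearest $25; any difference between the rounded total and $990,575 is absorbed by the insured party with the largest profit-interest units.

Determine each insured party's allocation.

Haddad: $270,150 | Petrov: $360,225 | Vance: $54,025 | Ibarra: $162,100 | Bergstrom: $144,075

Sum of profit-interest units: 55.
Raw shares: Haddad 15/55 × $990,575 = 270,156.82; Petrov 20/55 × $990,575 = 360,209.09; Vance 3/55 × $990,575 = 54,031.36; Ibarra 9/55 × $990,575 = 162,094.09; Bergstrom 8/55 × $990,575 = 144,083.64.
Rounded to nearest $25: Haddad $270,150; Petrov $360,200; Vance $54,025; Ibarra $162,100; Bergstrom $144,075. Sum = $990,550.
Difference $990,575 − $990,550 = +$25 applied to largest profit-interest units (Petrov): Petrov becomes $360,225.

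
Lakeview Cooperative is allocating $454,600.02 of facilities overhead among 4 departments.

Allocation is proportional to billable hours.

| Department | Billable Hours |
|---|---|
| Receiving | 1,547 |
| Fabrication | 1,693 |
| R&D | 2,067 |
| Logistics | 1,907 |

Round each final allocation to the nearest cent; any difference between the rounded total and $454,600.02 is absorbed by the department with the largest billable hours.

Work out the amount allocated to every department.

Billable hours total: 1,547 + 1,693 + 2,067 + 1,907 = 7,214.
Raw shares: Receiving 97,486.3087; Fabrication 106,686.6972; R&D 130,254.8158; Logistics 120,172.1982.
At nearest cent: Receiving $97,486.31; Fabrication $106,686.70; R&D $130,254.82; Logistics $120,172.20. Sum = $454,600.03.
Difference $454,600.02 − $454,600.03 = −$0.01 applied to largest billable hours (R&D): R&D becomes $130,254.81.

Receiving: $97,486.31 | Fabrication: $106,686.70 | R&D: $130,254.81 | Logistics: $120,172.20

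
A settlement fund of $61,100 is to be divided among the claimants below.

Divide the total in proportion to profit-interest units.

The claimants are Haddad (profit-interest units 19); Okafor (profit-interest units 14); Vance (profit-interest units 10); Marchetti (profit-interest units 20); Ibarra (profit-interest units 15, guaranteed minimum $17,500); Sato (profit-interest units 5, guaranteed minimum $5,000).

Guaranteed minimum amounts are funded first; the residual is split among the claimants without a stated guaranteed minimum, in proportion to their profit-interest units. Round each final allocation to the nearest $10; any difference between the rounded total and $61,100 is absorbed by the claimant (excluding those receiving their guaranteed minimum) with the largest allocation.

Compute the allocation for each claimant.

Fund the minimums — Ibarra $17,500; Sato $5,000. Residual $38,600.
Residual split over remaining profit-interest units 63: Haddad 11,641.27 → $11,640; Okafor 8,577.78 → $8,580; Vance 6,126.98 → $6,130; Marchetti 12,253.97 → $12,250.

Haddad: $11,640 | Okafor: $8,580 | Vance: $6,130 | Marchetti: $12,250 | Ibarra: $17,500 | Sato: $5,000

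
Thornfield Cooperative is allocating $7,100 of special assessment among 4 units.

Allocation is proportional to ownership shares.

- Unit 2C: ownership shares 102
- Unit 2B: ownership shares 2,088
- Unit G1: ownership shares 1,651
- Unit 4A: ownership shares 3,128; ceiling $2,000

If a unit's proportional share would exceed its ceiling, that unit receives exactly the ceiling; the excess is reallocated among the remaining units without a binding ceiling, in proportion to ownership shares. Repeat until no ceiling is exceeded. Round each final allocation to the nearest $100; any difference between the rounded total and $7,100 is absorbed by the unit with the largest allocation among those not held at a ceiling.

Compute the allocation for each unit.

Unit 2C: $100; Unit 2B: $2,800; Unit G1: $2,200; Unit 4A: $2,000

Combined ownership shares = 6,969.
Proportional shares (ignoring caps): Unit 2C 103.92; Unit 2B 2,127.25; Unit G1 1,682.03; Unit 4A 3,186.80.
Cap binds for Unit 4A ($2,000); residual $5,100 reallocated over remaining ownership shares 3,841.
Shares after redistribution: Unit 2C 135.43 → $100; Unit 2B 2,772.40 → $2,800; Unit G1 2,192.16 → $2,200.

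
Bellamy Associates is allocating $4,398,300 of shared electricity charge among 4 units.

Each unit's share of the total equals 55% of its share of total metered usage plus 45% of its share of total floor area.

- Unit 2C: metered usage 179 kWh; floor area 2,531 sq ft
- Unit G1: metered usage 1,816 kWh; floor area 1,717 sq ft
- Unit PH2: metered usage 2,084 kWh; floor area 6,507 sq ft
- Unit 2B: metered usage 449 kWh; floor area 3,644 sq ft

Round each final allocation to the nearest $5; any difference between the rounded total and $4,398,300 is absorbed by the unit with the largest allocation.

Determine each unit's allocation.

Totals — metered usage 4,528, floor area 14,399.
Composite weights (55% metered usage + 45% floor area): Unit 2C 0.1008; Unit G1 0.2742; Unit PH2 0.4565; Unit 2B 0.1684.
Pro-rata amounts: Unit 2C 443,532.20; Unit G1 1,206,203.05; Unit PH2 2,007,797.18; Unit 2B 740,767.56.
Rounded to nearest $5: Unit 2C $443,530; Unit G1 $1,206,205; Unit PH2 $2,007,795; Unit 2B $740,770. Sum = $4,398,300.
No rounding difference to absorb.

Unit 2C: $443,530 | Unit G1: $1,206,205 | Unit PH2: $2,007,795 | Unit 2B: $740,770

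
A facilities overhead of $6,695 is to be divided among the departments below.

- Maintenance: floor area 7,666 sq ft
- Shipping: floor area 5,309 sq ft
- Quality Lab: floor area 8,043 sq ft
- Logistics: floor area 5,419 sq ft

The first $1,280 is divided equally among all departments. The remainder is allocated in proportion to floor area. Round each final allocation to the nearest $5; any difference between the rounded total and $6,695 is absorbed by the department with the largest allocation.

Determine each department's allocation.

Maintenance: $1,890; Shipping: $1,405; Quality Lab: $1,970; Logistics: $1,430

First tranche $1,280 split equally: $320 each.
Remainder $5,415 by floor area (total 26,437): Maintenance 1,570.20 → $1,570; Shipping 1,087.42 → $1,085; Quality Lab 1,647.42 → $1,645; Logistics 1,109.96 → $1,110.
Rounding difference +$5 on remainder applied to Quality Lab.
Totals: Maintenance $320 + $1,570 = $1,890; Shipping $320 + $1,085 = $1,405; Quality Lab $320 + $1,650 = $1,970; Logistics $320 + $1,110 = $1,430.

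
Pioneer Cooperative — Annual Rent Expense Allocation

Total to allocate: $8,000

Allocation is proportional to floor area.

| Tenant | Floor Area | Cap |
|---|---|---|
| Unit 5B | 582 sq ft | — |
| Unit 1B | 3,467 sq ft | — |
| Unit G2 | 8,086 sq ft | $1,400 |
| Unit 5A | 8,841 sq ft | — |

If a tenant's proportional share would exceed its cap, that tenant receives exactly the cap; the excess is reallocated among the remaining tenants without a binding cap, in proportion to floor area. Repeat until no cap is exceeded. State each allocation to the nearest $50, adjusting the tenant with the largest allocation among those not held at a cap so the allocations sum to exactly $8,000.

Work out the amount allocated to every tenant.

Unit 5B: $300; Unit 1B: $1,800; Unit G2: $1,400; Unit 5A: $4,500

Combined floor area = 20,976.
Proportional shares (ignoring caps): Unit 5B 221.97; Unit 1B 1,322.27; Unit G2 3,083.91; Unit 5A 3,371.85.
Held at cap: Unit G2 ($1,400); balance $6,600 reallocated over remaining floor area 12,890.
Redistributed shares: Unit 5B 298.00 → $300; Unit 1B 1,775.19 → $1,800; Unit 5A 4,526.81 → $4,550.
Rounding difference −$50 applied to Unit 5A → $4,500.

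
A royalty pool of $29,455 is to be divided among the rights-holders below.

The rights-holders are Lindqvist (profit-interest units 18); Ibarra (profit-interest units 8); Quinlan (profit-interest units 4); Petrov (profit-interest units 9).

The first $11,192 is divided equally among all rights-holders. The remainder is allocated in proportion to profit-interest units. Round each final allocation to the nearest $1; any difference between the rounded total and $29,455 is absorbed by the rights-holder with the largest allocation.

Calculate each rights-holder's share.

First tranche $11,192 split equally: $2,798 each.
Remainder $18,263 by profit-interest units (total 39): Lindqvist 8,429.08 → $8,429; Ibarra 3,746.26 → $3,746; Quinlan 1,873.13 → $1,873; Petrov 4,214.54 → $4,215.
Totals: Lindqvist $2,798 + $8,429 = $11,227; Ibarra $2,798 + $3,746 = $6,544; Quinlan $2,798 + $1,873 = $4,671; Petrov $2,798 + $4,215 = $7,013.

Lindqvist: $11,227; Ibarra: $6,544; Quinlan: $4,671; Petrov: $7,013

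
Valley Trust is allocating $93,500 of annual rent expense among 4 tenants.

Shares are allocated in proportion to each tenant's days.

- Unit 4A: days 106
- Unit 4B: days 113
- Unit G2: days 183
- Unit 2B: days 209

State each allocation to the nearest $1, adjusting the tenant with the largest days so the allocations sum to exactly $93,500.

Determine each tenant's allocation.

Unit 4A: $16,221 · Unit 4B: $17,292 · Unit G2: $28,004 · Unit 2B: $31,983

Sum of days: 106 + 113 + 183 + 209 = 611.
Unrounded shares: Unit 4A 16,220.95; Unit 4B 17,292.14; Unit G2 28,004.09; Unit 2B 31,982.82.
After rounding ($1): Unit 4A $16,221; Unit 4B $17,292; Unit G2 $28,004; Unit 2B $31,983. Sum = $93,500.
Rounded total matches; no reconciliation needed.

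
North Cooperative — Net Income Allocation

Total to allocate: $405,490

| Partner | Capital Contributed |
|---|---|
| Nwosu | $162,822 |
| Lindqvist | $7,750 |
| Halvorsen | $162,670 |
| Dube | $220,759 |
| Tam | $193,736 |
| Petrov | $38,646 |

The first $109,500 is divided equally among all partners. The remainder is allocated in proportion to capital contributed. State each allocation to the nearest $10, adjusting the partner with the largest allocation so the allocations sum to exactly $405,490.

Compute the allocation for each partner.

Nwosu: $79,540; Lindqvist: $21,170; Halvorsen: $79,480; Dube: $101,330; Tam: $91,170; Petrov: $32,800

First tranche $109,500 split equally: $18,250 each.
Remainder $295,990 by capital contributed (total 786,383): Nwosu 61,285.26 → $61,290; Lindqvist 2,917.06 → $2,920; Halvorsen 61,228.04 → $61,230; Dube 83,092.41 → $83,090; Tam 72,921.11 → $72,920; Petrov 14,546.13 → $14,550.
Rounding difference −$10 on remainder applied to Dube.
Totals: Nwosu $18,250 + $61,290 = $79,540; Lindqvist $18,250 + $2,920 = $21,170; Halvorsen $18,250 + $61,230 = $79,480; Dube $18,250 + $83,080 = $101,330; Tam $18,250 + $72,920 = $91,170; Petrov $18,250 + $14,550 = $32,800.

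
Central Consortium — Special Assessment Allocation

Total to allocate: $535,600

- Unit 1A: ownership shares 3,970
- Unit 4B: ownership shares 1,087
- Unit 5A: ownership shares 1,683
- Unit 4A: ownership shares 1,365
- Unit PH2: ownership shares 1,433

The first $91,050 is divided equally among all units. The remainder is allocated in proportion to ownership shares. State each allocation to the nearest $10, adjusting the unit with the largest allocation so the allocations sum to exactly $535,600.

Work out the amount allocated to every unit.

Unit 1A: $203,250; Unit 4B: $68,870; Unit 5A: $96,650; Unit 4A: $81,830; Unit PH2: $85,000

First tranche $91,050 split equally: $18,210 each.
Remainder $444,550 by ownership shares (total 9,538): Unit 1A 185,034.97 → $185,030; Unit 4B 50,663.23 → $50,660; Unit 5A 78,441.78 → $78,440; Unit 4A 63,620.33 → $63,620; Unit PH2 66,789.70 → $66,790.
Rounding difference +$10 on remainder applied to Unit 1A.
Totals: Unit 1A $18,210 + $185,040 = $203,250; Unit 4B $18,210 + $50,660 = $68,870; Unit 5A $18,210 + $78,440 = $96,650; Unit 4A $18,210 + $63,620 = $81,830; Unit PH2 $18,210 + $66,790 = $85,000.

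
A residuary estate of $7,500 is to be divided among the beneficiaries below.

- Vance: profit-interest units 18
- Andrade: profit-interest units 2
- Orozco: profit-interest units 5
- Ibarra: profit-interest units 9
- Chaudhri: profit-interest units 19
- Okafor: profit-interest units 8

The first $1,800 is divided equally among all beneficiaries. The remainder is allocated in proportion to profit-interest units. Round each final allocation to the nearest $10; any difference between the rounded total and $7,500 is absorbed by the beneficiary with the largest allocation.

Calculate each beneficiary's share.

Vance: $1,980; Andrade: $490; Orozco: $770; Ibarra: $1,140; Chaudhri: $2,070; Okafor: $1,050

Equal tier: $1,800 ÷ 6 = $300 apiece.
Remainder $5,700 by profit-interest units (total 61): Vance 1,681.97 → $1,680; Andrade 186.89 → $190; Orozco 467.21 → $470; Ibarra 840.98 → $840; Chaudhri 1,775.41 → $1,780; Okafor 747.54 → $750.
Rounding difference −$10 on remainder applied to Chaudhri.
Totals: Vance $300 + $1,680 = $1,980; Andrade $300 + $190 = $490; Orozco $300 + $470 = $770; Ibarra $300 + $840 = $1,140; Chaudhri $300 + $1,770 = $2,070; Okafor $300 + $750 = $1,050.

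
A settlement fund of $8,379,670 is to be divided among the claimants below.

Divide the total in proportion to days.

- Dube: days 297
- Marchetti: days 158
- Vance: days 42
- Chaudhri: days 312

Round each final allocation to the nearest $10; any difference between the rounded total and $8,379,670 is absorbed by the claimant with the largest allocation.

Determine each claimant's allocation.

Dube: $3,076,340 · Marchetti: $1,636,570 · Vance: $435,040 · Chaudhri: $3,231,720

Total days = 809.
Pro-rata amounts: Dube 297/809 × $8,379,670 = 3,076,343.62; Marchetti 158/809 × $8,379,670 = 1,636,573.37; Vance 42/809 × $8,379,670 = 435,038.49; Chaudhri 312/809 × $8,379,670 = 3,231,714.51.
After rounding ($10): Dube $3,076,340; Marchetti $1,636,570; Vance $435,040; Chaudhri $3,231,710. Sum = $8,379,660.
Difference $8,379,670 − $8,379,660 = +$10 applied to largest allocation (Chaudhri): Chaudhri becomes $3,231,720.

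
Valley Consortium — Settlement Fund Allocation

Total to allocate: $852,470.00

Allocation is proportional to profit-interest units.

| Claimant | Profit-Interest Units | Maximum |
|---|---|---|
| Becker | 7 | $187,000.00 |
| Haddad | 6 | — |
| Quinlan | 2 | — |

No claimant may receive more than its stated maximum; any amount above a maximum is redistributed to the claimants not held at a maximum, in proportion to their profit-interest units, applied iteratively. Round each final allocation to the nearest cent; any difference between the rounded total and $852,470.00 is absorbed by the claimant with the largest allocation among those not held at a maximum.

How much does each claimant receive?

Sum of profit-interest units: 15.
Pro-rata shares before constraints: Becker 397,819.3333; Haddad 340,988.0000; Quinlan 113,662.6667.
Capped: Becker ($187,000.00); balance $665,470.00 reallocated over remaining profit-interest units 8.
Redistributed shares: Haddad 499,102.5000 → $499,102.50; Quinlan 166,367.5000 → $166,367.50.

Becker: $187,000.00; Haddad: $499,102.50; Quinlan: $166,367.50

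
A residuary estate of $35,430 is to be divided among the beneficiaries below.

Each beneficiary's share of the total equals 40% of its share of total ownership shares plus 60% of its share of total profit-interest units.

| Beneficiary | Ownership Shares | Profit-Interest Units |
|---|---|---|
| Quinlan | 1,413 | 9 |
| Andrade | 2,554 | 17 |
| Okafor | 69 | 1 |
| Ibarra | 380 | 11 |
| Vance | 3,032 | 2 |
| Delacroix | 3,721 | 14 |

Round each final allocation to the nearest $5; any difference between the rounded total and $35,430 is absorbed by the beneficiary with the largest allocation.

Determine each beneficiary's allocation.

Quinlan: $5,335 · Andrade: $9,935 · Okafor: $480 · Ibarra: $4,815 · Vance: $4,635 · Delacroix: $10,230

Ownership shares total 11,169; profit-interest units total 54.
Composite weights (40% ownership shares + 60% profit-interest units): Quinlan 0.1506; Andrade 0.2804; Okafor 0.0136; Ibarra 0.1358; Vance 0.1308; Delacroix 0.2888.
Unrounded shares: Quinlan 5,335.91; Andrade 9,933.03; Okafor 481.22; Ibarra 4,812.504; Vance 4,634.54; Delacroix 10,232.80.
Rounded to nearest $5: Quinlan $5,335; Andrade $9,935; Okafor $480; Ibarra $4,815; Vance $4,635; Delacroix $10,235. Sum = $35,435.
Difference $35,430 − $35,435 = −$5 applied to largest allocation (Delacroix): Delacroix becomes $10,230.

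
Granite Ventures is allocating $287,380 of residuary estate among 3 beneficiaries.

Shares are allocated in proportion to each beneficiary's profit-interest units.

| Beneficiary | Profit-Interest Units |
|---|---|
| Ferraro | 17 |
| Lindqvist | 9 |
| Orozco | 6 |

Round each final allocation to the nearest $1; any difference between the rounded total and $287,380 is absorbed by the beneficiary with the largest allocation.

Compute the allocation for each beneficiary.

Ferraro: $152,670; Lindqvist: $80,826; Orozco: $53,884

Sum of profit-interest units: 32.
Pro-rata amounts: Ferraro 17/32 × $287,380 = 152,670.62; Lindqvist 9/32 × $287,380 = 80,825.62; Orozco 6/32 × $287,380 = 53,883.75.
Rounded to nearest $1: Ferraro $152,671; Lindqvist $80,826; Orozco $53,884. Sum = $287,381.
Difference $287,380 − $287,381 = −$1 applied to largest allocation (Ferraro): Ferraro becomes $152,670.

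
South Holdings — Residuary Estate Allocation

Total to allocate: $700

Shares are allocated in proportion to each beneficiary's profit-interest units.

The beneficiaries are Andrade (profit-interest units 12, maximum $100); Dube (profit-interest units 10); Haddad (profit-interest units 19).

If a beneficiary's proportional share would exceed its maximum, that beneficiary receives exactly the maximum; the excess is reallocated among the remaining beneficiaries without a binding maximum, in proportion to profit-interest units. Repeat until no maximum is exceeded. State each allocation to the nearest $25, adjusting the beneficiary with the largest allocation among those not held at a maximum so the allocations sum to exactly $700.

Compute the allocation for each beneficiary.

Andrade: $100; Dube: $200; Haddad: $400

Profit-interest units total: 41.
Pro-rata shares before constraints: Andrade 204.88; Dube 170.73; Haddad 324.39.
Cap binds for Andrade ($100); remaining pool $600 reallocated over remaining profit-interest units 29.
Shares after redistribution: Dube 206.90 → $200; Haddad 393.10 → $400.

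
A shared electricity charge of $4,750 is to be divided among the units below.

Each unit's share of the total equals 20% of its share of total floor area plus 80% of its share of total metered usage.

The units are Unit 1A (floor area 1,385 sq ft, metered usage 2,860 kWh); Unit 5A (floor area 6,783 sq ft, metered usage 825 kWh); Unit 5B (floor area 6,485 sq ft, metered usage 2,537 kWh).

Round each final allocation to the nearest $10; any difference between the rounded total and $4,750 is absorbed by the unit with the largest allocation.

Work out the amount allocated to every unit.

Unit 1A: $1,840; Unit 5A: $940; Unit 5B: $1,970

Floor area total 14,653; metered usage total 6,222.
Combined weights (20% floor area + 80% metered usage): Unit 1A 0.3866; Unit 5A 0.1987; Unit 5B 0.4147.
Unrounded shares: Unit 1A 1,836.50; Unit 5A 943.62; Unit 5B 1,969.88.
After rounding ($10): Unit 1A $1,840; Unit 5A $940; Unit 5B $1,970. Sum = $4,750.
Sum already equals the total — no adjustment.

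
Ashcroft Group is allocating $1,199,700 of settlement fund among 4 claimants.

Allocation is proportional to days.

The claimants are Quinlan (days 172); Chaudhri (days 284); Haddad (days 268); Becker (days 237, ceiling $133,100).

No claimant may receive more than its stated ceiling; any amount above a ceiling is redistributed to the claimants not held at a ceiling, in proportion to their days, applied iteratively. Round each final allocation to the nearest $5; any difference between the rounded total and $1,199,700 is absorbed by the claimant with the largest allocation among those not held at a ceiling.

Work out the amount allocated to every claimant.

Quinlan: $253,390 | Chaudhri: $418,390 | Haddad: $394,820 | Becker: $133,100

Sum of days: 961.
Proportional shares (ignoring caps): Quinlan 214,722.58; Chaudhri 354,541.94; Haddad 334,567.74; Becker 295,867.74.
Cap binds for Becker ($133,100); residual $1,066,600 reallocated over remaining days 724.
Shares after redistribution: Quinlan 253,391.16 → $253,390; Chaudhri 418,390.06 → $418,390; Haddad 394,818.78 → $394,820.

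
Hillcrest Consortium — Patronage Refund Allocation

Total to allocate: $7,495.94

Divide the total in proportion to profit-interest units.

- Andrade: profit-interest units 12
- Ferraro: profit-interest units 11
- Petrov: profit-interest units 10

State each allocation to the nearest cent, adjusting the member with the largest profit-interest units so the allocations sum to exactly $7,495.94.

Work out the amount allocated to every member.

Total profit-interest units = 12 + 11 + 10 = 33.
Raw shares: Andrade 2,725.7964; Ferraro 2,498.6467; Petrov 2,271.4970.
After rounding (cent): Andrade $2,725.80; Ferraro $2,498.65; Petrov $2,271.50. Sum = $7,495.95.
Difference $7,495.94 − $7,495.95 = −$0.01 applied to largest profit-interest units (Andrade): Andrade becomes $2,725.79.

Andrade: $2,725.79; Ferraro: $2,498.65; Petrov: $2,271.50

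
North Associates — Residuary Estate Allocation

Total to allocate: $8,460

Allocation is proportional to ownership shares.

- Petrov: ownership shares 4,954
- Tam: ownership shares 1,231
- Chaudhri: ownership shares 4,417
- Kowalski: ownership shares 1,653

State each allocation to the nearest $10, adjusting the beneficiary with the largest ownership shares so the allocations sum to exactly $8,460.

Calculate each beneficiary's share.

Petrov: $3,420 | Tam: $850 | Chaudhri: $3,050 | Kowalski: $1,140

Combined ownership shares = 4,954 + 1,231 + 4,417 + 1,653 = 12,255.
Unrounded shares: Petrov 3,419.90; Tam 849.80; Chaudhri 3,049.19; Kowalski 1,141.12.
After rounding ($10): Petrov $3,420; Tam $850; Chaudhri $3,050; Kowalski $1,140. Sum = $8,460.
Rounded total matches; no reconciliation needed.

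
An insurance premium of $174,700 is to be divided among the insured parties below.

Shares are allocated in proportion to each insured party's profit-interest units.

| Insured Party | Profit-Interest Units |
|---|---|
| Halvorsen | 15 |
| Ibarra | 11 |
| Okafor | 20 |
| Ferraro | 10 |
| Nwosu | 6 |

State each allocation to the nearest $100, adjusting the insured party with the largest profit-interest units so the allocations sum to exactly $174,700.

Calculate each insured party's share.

Total profit-interest units = 62.
Pro-rata amounts: Halvorsen 15/62 × $174,700 = 42,266.13; Ibarra 11/62 × $174,700 = 30,995.16; Okafor 20/62 × $174,700 = 56,354.84; Ferraro 10/62 × $174,700 = 28,177.42; Nwosu 6/62 × $174,700 = 16,906.45.
At nearest $100: Halvorsen $42,300; Ibarra $31,000; Okafor $56,400; Ferraro $28,200; Nwosu $16,900. Sum = $174,800.
Difference $174,700 − $174,800 = −$100 applied to largest profit-interest units (Okafor): Okafor becomes $56,300.

Halvorsen: $42,300; Ibarra: $31,000; Okafor: $56,300; Ferraro: $28,200; Nwosu: $16,900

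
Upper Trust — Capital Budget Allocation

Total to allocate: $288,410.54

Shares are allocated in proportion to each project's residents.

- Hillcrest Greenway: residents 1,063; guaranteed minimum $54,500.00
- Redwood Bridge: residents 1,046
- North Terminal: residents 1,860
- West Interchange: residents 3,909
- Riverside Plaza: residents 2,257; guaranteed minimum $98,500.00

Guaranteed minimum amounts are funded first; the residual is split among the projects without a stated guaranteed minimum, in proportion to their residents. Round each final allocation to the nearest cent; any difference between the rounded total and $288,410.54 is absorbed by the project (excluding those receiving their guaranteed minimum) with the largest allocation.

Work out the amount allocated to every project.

Hillcrest Greenway: $54,500.00 | Redwood Bridge: $20,783.48 | North Terminal: $36,957.24 | West Interchange: $77,669.82 | Riverside Plaza: $98,500.00

Guaranteed amounts: Hillcrest Greenway $54,500.00; Riverside Plaza $98,500.00. Remaining pool $135,410.54.
Remaining pool split over remaining residents 6,815: Redwood Bridge 20,783.4813 → $20,783.48; North Terminal 36,957.2420 → $36,957.24; West Interchange 77,669.8167 → $77,669.82.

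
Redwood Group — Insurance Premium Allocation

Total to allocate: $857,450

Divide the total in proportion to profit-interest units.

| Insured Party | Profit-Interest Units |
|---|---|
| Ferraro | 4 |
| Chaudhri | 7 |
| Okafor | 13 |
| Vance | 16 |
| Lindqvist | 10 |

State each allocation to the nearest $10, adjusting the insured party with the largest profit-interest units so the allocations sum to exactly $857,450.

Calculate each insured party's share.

Sum of profit-interest units: 4 + 7 + 13 + 16 + 10 = 50.
Raw shares: Ferraro 68,596.00; Chaudhri 120,043.00; Okafor 222,937.00; Vance 274,384.00; Lindqvist 171,490.00.
At nearest $10: Ferraro $68,600; Chaudhri $120,040; Okafor $222,940; Vance $274,380; Lindqvist $171,490. Sum = $857,450.
Rounded total matches; no reconciliation needed.

Ferraro: $68,600; Chaudhri: $120,040; Okafor: $222,940; Vance: $274,380; Lindqvist: $171,490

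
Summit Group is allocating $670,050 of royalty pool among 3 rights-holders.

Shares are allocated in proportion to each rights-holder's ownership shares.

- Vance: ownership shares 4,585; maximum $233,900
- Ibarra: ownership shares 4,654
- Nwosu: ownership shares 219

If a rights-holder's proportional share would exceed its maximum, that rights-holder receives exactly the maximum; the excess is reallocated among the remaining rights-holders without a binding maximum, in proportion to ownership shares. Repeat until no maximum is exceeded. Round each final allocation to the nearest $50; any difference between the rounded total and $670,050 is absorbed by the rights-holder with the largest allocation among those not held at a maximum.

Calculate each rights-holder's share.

Combined ownership shares = 9,458.
Pro-rata shares before constraints: Vance 324,823.35; Ibarra 329,711.64; Nwosu 15,515.01.
Cap binds for Vance ($233,900); residual $436,150 reallocated over remaining ownership shares 4,873.
Remaining shares: Ibarra 416,548.76 → $416,550; Nwosu 19,601.24 → $19,600.

Vance: $233,900; Ibarra: $416,550; Nwosu: $19,600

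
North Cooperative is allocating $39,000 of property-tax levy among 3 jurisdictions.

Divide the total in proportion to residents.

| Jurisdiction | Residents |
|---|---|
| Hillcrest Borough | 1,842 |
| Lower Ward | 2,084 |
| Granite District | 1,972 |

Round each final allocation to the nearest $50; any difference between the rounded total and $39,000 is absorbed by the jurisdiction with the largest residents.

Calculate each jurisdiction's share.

Hillcrest Borough: $12,200 | Lower Ward: $13,750 | Granite District: $13,050

Combined residents = 1,842 + 2,084 + 1,972 = 5,898.
Proportional shares: Hillcrest Borough 12,180.06; Lower Ward 13,780.26; Granite District 13,039.67.
After rounding ($50): Hillcrest Borough $12,200; Lower Ward $13,800; Granite District $13,050. Sum = $39,050.
Difference $39,000 − $39,050 = −$50 applied to largest residents (Lower Ward): Lower Ward becomes $13,750.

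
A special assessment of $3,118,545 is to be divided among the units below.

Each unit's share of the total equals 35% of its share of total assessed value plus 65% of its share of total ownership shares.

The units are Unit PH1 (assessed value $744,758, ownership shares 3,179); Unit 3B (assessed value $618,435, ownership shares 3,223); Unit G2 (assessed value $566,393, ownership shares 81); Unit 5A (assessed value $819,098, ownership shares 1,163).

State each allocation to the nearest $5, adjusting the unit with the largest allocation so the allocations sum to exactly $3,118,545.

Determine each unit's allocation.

Unit PH1: $1,138,540 | Unit 3B: $1,100,035 | Unit G2: $246,385 | Unit 5A: $633,585

Assessed value total 2,748,684; ownership shares total 7,646.
Blended shares (35% assessed value + 65% ownership shares): Unit PH1 0.3651; Unit 3B 0.3527; Unit G2 0.0790; Unit 5A 0.2032.
Unrounded shares: Unit PH1 1,138,534.57; Unit 3B 1,100,037.22; Unit G2 246,386.41; Unit 5A 633,586.80.
After rounding ($5): Unit PH1 $1,138,535; Unit 3B $1,100,035; Unit G2 $246,385; Unit 5A $633,585. Sum = $3,118,540.
Difference $3,118,545 − $3,118,540 = +$5 applied to largest allocation (Unit PH1): Unit PH1 becomes $1,138,540.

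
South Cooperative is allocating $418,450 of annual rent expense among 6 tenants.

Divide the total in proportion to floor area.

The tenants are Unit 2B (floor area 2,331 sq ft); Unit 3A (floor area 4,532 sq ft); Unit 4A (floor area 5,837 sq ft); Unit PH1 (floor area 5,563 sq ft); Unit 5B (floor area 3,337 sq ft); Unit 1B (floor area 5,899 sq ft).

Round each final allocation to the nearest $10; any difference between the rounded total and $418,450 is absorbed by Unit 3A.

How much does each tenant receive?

Unit 2B: $35,470 | Unit 3A: $68,970 | Unit 4A: $88,820 | Unit PH1: $84,650 | Unit 5B: $50,780 | Unit 1B: $89,760

Combined floor area = 27,499.
Unrounded shares: Unit 2B 2,331/27,499 × $418,450 = 35,470.63; Unit 3A 4,532/27,499 × $418,450 = 68,963.07; Unit 4A 5,837/27,499 × $418,450 = 88,821.14; Unit PH1 5,563/27,499 × $418,450 = 84,651.71; Unit 5B 3,337/27,499 × $418,450 = 50,778.85; Unit 1B 5,899/27,499 × $418,450 = 89,764.59.
At nearest $10: Unit 2B $35,470; Unit 3A $68,960; Unit 4A $88,820; Unit PH1 $84,650; Unit 5B $50,780; Unit 1B $89,760. Sum = $418,440.
Difference $418,450 − $418,440 = +$10 applied to Unit 3A: Unit 3A becomes $68,970.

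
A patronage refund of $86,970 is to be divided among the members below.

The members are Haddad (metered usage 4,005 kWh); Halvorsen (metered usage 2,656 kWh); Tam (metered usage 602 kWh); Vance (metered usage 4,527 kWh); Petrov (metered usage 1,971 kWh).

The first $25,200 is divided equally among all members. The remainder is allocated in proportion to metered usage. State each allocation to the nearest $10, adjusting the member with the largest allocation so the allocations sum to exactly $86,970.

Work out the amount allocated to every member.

$25,200 shared equally gives $5,040 per member.
Remainder $61,770 by metered usage (total 13,761): Haddad 17,977.53 → $17,980; Halvorsen 11,922.18 → $11,920; Tam 2,702.24 → $2,700; Vance 20,320.67 → $20,320; Petrov 8,847.37 → $8,850.
Totals: Haddad $5,040 + $17,980 = $23,020; Halvorsen $5,040 + $11,920 = $16,960; Tam $5,040 + $2,700 = $7,740; Vance $5,040 + $20,320 = $25,360; Petrov $5,040 + $8,850 = $13,890.

Haddad: $23,020 | Halvorsen: $16,960 | Tam: $7,740 | Vance: $25,360 | Petrov: $13,890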